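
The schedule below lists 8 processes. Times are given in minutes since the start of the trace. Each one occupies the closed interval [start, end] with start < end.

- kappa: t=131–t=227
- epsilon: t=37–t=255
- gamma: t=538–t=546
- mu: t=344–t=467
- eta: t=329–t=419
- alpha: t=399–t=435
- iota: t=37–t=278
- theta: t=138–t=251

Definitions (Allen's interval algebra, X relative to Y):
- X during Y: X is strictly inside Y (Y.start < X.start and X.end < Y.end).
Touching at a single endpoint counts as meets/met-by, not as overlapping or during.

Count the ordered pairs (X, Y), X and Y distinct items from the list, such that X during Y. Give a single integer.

Checking all 56 ordered pairs for relation 'during'; matching pairs in alphabetical order:
(alpha, mu): alpha during mu ✓
(kappa, epsilon): kappa during epsilon ✓
(kappa, iota): kappa during iota ✓
(theta, epsilon): theta during epsilon ✓
(theta, iota): theta during iota ✓
Count: 5.

5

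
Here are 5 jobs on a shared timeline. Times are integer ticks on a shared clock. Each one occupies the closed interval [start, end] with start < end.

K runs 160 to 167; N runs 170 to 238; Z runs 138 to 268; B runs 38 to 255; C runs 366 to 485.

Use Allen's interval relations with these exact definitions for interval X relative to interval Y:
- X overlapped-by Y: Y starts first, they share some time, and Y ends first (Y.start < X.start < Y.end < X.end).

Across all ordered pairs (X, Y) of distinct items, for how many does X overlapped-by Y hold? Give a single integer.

Checking all 20 ordered pairs for relation 'overlapped-by'; matching pairs in alphabetical order:
(Z, B): Z overlapped-by B ✓
Count: 1.

1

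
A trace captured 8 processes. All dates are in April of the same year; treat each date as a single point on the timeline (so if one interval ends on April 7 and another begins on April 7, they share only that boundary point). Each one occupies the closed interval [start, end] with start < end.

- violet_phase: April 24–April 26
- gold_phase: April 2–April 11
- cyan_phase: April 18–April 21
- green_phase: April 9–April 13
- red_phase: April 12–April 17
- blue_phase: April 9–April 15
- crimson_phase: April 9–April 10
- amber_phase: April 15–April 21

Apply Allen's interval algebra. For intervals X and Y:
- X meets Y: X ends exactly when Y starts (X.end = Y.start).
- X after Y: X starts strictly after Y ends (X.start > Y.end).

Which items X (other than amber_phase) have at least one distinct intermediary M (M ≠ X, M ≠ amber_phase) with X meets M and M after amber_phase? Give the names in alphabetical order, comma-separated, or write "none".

none

Target amber_phase = [April 15, April 21].
Intermediaries M with M after amber_phase: violet_phase.
Via violet_phase — items with X meets violet_phase: none.
Union: none.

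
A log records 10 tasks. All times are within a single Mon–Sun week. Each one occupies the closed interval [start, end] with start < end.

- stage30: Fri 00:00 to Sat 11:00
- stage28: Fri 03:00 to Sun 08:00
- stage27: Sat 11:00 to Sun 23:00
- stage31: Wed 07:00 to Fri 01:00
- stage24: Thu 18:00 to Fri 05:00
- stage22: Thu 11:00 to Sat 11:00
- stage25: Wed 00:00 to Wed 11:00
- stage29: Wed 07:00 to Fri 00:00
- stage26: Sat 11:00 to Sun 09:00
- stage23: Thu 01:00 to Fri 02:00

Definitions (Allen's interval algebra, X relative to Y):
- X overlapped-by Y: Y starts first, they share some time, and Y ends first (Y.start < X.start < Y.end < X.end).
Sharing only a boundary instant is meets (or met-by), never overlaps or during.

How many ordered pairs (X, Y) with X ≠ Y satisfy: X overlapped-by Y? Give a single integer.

18

Checking all 90 ordered pairs for relation 'overlapped-by'; matching pairs in alphabetical order:
(stage22, stage23): stage22 overlapped-by stage23 ✓
(stage22, stage29): stage22 overlapped-by stage29 ✓
(stage22, stage31): stage22 overlapped-by stage31 ✓
(stage23, stage29): stage23 overlapped-by stage29 ✓
(stage23, stage31): stage23 overlapped-by stage31 ✓
(stage24, stage23): stage24 overlapped-by stage23 ✓
(stage24, stage29): stage24 overlapped-by stage29 ✓
(stage24, stage31): stage24 overlapped-by stage31 ✓
(stage26, stage28): stage26 overlapped-by stage28 ✓
(stage27, stage28): stage27 overlapped-by stage28 ✓
(stage28, stage22): stage28 overlapped-by stage22 ✓
(stage28, stage24): stage28 overlapped-by stage24 ✓
(stage28, stage30): stage28 overlapped-by stage30 ✓
(stage29, stage25): stage29 overlapped-by stage25 ✓
(stage30, stage23): stage30 overlapped-by stage23 ✓
(stage30, stage24): stage30 overlapped-by stage24 ✓
(stage30, stage31): stage30 overlapped-by stage31 ✓
(stage31, stage25): stage31 overlapped-by stage25 ✓
Count: 18.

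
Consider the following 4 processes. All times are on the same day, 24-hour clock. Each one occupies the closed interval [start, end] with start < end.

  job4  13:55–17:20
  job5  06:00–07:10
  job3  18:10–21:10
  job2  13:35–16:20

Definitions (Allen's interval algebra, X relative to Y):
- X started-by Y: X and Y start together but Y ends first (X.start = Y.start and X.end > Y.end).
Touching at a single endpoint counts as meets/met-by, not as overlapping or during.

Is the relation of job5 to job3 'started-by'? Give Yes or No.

No

job5 = [06:00, 07:10], job3 = [18:10, 21:10].
Actual relation of job5 to job3: before.
Asked whether 'started-by' holds → No.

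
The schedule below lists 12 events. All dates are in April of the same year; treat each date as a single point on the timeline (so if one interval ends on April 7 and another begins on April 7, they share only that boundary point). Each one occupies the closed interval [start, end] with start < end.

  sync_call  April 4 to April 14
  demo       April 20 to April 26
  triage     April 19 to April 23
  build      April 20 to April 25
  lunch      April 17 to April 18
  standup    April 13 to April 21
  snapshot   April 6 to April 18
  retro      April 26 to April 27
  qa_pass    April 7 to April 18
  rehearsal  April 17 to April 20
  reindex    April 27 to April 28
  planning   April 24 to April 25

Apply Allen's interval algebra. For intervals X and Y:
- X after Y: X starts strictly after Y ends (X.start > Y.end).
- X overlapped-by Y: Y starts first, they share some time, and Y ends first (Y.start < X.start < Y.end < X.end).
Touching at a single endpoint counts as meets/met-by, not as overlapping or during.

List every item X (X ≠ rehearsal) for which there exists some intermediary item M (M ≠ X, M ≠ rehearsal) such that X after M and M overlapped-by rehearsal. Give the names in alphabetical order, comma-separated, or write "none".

Target rehearsal = [April 17, April 20].
Intermediaries M with M overlapped-by rehearsal: triage.
Via triage — items with X after triage: planning, reindex, retro.
Union: planning, reindex, retro.

planning, reindex, retro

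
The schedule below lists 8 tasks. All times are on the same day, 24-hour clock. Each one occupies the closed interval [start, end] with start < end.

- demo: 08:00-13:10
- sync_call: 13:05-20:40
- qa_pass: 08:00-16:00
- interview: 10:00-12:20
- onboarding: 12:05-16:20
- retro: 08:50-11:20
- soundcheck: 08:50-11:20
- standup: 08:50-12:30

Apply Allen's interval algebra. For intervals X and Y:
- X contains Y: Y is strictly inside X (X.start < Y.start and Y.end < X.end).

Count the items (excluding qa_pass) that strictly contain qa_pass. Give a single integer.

0

Target qa_pass = [08:00, 16:00].
demo [08:00, 13:10] → starts → no.
interview [10:00, 12:20] → during → no.
onboarding [12:05, 16:20] → overlapped-by → no.
retro [08:50, 11:20] → during → no.
soundcheck [08:50, 11:20] → during → no.
standup [08:50, 12:30] → during → no.
sync_call [13:05, 20:40] → overlapped-by → no.
Total: 0.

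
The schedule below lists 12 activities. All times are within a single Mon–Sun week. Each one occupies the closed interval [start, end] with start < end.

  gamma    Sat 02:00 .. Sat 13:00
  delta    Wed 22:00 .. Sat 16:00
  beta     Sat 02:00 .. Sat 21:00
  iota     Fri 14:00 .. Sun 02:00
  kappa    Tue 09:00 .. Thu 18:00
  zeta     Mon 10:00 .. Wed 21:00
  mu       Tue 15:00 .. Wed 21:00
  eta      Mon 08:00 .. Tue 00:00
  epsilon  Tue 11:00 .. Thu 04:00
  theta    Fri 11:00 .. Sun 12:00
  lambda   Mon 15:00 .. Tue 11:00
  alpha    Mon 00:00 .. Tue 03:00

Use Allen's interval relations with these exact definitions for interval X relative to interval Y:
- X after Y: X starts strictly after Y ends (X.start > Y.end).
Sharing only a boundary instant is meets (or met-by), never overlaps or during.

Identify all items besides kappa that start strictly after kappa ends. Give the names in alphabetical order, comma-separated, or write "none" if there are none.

beta, gamma, iota, theta

Target kappa = [Tue 09:00, Thu 18:00].
alpha [Mon 00:00, Tue 03:00] → before → no.
beta [Sat 02:00, Sat 21:00] → after → yes.
delta [Wed 22:00, Sat 16:00] → overlapped-by → no.
epsilon [Tue 11:00, Thu 04:00] → during → no.
eta [Mon 08:00, Tue 00:00] → before → no.
gamma [Sat 02:00, Sat 13:00] → after → yes.
iota [Fri 14:00, Sun 02:00] → after → yes.
lambda [Mon 15:00, Tue 11:00] → overlaps → no.
mu [Tue 15:00, Wed 21:00] → during → no.
theta [Fri 11:00, Sun 12:00] → after → yes.
zeta [Mon 10:00, Wed 21:00] → overlaps → no.
Result: beta, gamma, iota, theta.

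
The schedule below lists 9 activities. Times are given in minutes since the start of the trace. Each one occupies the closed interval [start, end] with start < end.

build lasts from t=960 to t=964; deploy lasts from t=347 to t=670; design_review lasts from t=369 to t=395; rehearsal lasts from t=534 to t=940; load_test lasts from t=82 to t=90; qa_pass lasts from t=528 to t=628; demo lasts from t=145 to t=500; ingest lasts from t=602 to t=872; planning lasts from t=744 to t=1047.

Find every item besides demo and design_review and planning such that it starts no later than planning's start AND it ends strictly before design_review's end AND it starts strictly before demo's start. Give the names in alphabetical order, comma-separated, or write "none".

load_test

Conditions: its start is no later than planning's start (X.start <= t=744) AND its end is strictly before design_review's end (X.end < t=395) AND its start is strictly before demo's start (X.start < t=145).
build: start t=960 <= t=744? ✗; end t=964 < t=395? ✗; start t=960 < t=145? ✗ → no.
deploy: start t=347 <= t=744? ✓; end t=670 < t=395? ✗; start t=347 < t=145? ✗ → no.
ingest: start t=602 <= t=744? ✓; end t=872 < t=395? ✗; start t=602 < t=145? ✗ → no.
load_test: start t=82 <= t=744? ✓; end t=90 < t=395? ✓; start t=82 < t=145? ✓ → yes.
qa_pass: start t=528 <= t=744? ✓; end t=628 < t=395? ✗; start t=528 < t=145? ✗ → no.
rehearsal: start t=534 <= t=744? ✓; end t=940 < t=395? ✗; start t=534 < t=145? ✗ → no.
Result: load_test.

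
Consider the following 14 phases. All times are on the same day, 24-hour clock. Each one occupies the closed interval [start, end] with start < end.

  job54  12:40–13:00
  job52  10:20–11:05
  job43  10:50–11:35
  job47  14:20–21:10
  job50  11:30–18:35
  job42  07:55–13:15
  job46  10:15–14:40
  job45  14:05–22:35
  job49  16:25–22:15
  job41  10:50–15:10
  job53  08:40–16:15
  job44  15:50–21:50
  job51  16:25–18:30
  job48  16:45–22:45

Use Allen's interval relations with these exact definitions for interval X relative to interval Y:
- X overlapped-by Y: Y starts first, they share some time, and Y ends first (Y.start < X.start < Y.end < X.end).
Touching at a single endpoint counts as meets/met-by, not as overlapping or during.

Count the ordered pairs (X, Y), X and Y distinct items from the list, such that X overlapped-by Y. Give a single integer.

31

Checking all 182 ordered pairs for relation 'overlapped-by'; matching pairs in alphabetical order:
(job41, job42): job41 overlapped-by job42 ✓
(job41, job46): job41 overlapped-by job46 ✓
(job41, job52): job41 overlapped-by job52 ✓
(job43, job52): job43 overlapped-by job52 ✓
(job44, job47): job44 overlapped-by job47 ✓
(job44, job50): job44 overlapped-by job50 ✓
(job44, job53): job44 overlapped-by job53 ✓
(job45, job41): job45 overlapped-by job41 ✓
(job45, job46): job45 overlapped-by job46 ✓
(job45, job50): job45 overlapped-by job50 ✓
(job45, job53): job45 overlapped-by job53 ✓
(job46, job42): job46 overlapped-by job42 ✓
(job47, job41): job47 overlapped-by job41 ✓
(job47, job46): job47 overlapped-by job46 ✓
(job47, job50): job47 overlapped-by job50 ✓
(job47, job53): job47 overlapped-by job53 ✓
(job48, job44): job48 overlapped-by job44 ✓
(job48, job45): job48 overlapped-by job45 ✓
(job48, job47): job48 overlapped-by job47 ✓
(job48, job49): job48 overlapped-by job49 ✓
(job48, job50): job48 overlapped-by job50 ✓
(job48, job51): job48 overlapped-by job51 ✓
(job49, job44): job49 overlapped-by job44 ✓
(job49, job47): job49 overlapped-by job47 ✓
... plus 7 further pairs not listed.
Count: 31.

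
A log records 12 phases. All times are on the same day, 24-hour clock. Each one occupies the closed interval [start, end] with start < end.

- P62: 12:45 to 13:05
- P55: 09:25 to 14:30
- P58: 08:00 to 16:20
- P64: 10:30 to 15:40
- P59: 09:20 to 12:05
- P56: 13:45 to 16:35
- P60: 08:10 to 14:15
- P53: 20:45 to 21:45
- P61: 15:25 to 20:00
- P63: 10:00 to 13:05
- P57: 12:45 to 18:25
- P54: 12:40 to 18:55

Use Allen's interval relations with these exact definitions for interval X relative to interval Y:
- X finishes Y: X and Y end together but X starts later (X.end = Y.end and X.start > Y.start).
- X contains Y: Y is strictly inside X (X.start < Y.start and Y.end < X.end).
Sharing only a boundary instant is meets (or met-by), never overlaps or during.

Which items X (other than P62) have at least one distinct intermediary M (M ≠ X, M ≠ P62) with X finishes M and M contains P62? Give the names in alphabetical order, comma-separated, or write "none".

none

Target P62 = [12:45, 13:05].
Intermediaries M with M contains P62: P54, P55, P58, P60, P64.
Via P54 — items with X finishes P54: none.
Via P55 — items with X finishes P55: none.
Via P58 — items with X finishes P58: none.
Via P60 — items with X finishes P60: none.
Via P64 — items with X finishes P64: none.
Union: none.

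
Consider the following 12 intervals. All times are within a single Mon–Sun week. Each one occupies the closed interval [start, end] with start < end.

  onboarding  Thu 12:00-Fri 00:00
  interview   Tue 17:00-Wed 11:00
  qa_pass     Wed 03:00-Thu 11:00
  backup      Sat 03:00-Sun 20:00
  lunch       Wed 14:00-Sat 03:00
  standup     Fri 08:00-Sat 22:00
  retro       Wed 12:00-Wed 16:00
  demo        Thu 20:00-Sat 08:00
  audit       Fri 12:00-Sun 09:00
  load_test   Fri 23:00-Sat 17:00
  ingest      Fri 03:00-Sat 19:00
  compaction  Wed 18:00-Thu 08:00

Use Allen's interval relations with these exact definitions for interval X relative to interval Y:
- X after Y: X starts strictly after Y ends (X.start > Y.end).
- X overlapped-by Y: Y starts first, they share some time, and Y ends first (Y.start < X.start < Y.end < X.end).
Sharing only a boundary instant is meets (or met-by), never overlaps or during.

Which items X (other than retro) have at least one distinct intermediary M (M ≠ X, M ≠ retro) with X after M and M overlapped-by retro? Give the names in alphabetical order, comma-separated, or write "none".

none

Target retro = [Wed 12:00, Wed 16:00].
Intermediaries M with M overlapped-by retro: lunch.
Via lunch — items with X after lunch: none.
Union: none.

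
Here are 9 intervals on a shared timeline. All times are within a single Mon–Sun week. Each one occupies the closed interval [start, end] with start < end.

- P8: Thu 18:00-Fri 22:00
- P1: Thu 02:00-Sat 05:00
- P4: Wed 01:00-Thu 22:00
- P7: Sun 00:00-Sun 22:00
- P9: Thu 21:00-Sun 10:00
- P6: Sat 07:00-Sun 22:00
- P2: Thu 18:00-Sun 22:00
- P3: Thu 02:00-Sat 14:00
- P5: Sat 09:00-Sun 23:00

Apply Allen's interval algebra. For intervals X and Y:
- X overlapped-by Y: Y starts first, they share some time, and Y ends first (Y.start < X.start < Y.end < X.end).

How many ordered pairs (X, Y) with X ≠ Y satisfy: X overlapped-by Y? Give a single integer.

17

Checking all 72 ordered pairs for relation 'overlapped-by'; matching pairs in alphabetical order:
(P1, P4): P1 overlapped-by P4 ✓
(P2, P1): P2 overlapped-by P1 ✓
(P2, P3): P2 overlapped-by P3 ✓
(P2, P4): P2 overlapped-by P4 ✓
(P3, P4): P3 overlapped-by P4 ✓
(P5, P2): P5 overlapped-by P2 ✓
(P5, P3): P5 overlapped-by P3 ✓
(P5, P6): P5 overlapped-by P6 ✓
(P5, P9): P5 overlapped-by P9 ✓
(P6, P3): P6 overlapped-by P3 ✓
(P6, P9): P6 overlapped-by P9 ✓
(P7, P9): P7 overlapped-by P9 ✓
(P8, P4): P8 overlapped-by P4 ✓
(P9, P1): P9 overlapped-by P1 ✓
(P9, P3): P9 overlapped-by P3 ✓
(P9, P4): P9 overlapped-by P4 ✓
(P9, P8): P9 overlapped-by P8 ✓
Count: 17.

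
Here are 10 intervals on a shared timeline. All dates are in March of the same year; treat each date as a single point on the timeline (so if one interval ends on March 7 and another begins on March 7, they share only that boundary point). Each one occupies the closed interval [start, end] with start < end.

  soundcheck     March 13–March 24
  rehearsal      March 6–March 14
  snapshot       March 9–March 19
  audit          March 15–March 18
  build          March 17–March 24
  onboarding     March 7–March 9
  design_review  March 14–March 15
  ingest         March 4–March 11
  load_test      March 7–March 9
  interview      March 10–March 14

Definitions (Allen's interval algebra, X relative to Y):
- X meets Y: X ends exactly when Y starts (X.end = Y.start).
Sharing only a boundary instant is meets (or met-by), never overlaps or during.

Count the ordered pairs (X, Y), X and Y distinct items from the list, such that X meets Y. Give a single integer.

5

Checking all 90 ordered pairs for relation 'meets'; matching pairs in alphabetical order:
(design_review, audit): design_review meets audit ✓
(interview, design_review): interview meets design_review ✓
(load_test, snapshot): load_test meets snapshot ✓
(onboarding, snapshot): onboarding meets snapshot ✓
(rehearsal, design_review): rehearsal meets design_review ✓
Count: 5.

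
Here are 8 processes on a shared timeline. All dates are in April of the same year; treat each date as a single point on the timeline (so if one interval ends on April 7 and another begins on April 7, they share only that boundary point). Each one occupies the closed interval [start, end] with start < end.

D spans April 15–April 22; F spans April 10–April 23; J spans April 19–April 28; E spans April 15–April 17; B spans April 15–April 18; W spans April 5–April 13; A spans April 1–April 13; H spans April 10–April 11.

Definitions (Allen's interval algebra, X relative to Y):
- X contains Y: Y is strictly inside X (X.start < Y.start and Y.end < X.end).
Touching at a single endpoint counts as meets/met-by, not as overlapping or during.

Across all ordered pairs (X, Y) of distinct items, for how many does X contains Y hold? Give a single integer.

5

Checking all 56 ordered pairs for relation 'contains'; matching pairs in alphabetical order:
(A, H): A contains H ✓
(F, B): F contains B ✓
(F, D): F contains D ✓
(F, E): F contains E ✓
(W, H): W contains H ✓
Count: 5.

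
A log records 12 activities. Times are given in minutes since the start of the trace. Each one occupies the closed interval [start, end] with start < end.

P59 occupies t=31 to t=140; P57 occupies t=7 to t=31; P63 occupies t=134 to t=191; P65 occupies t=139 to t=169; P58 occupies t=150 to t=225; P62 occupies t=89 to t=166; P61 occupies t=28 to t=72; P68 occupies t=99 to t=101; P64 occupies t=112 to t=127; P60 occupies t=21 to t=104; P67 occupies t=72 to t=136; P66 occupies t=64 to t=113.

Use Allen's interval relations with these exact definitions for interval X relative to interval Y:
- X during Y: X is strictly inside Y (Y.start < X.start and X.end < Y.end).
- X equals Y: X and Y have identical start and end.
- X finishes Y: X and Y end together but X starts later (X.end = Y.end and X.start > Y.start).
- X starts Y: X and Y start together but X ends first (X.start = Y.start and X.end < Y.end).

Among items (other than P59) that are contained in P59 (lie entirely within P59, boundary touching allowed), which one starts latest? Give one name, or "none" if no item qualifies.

Target P59 = [t=31, t=140].
P57 [t=7, t=31] → meets → excluded.
P58 [t=150, t=225] → after → excluded.
P60 [t=21, t=104] → overlaps → excluded.
P61 [t=28, t=72] → overlaps → excluded.
P62 [t=89, t=166] → overlapped-by → excluded.
P63 [t=134, t=191] → overlapped-by → excluded.
P64 [t=112, t=127] → during → candidate.
P65 [t=139, t=169] → overlapped-by → excluded.
P66 [t=64, t=113] → during → candidate.
P67 [t=72, t=136] → during → candidate.
P68 [t=99, t=101] → during → candidate.
Among candidates, latest start is t=112 → P64.

P64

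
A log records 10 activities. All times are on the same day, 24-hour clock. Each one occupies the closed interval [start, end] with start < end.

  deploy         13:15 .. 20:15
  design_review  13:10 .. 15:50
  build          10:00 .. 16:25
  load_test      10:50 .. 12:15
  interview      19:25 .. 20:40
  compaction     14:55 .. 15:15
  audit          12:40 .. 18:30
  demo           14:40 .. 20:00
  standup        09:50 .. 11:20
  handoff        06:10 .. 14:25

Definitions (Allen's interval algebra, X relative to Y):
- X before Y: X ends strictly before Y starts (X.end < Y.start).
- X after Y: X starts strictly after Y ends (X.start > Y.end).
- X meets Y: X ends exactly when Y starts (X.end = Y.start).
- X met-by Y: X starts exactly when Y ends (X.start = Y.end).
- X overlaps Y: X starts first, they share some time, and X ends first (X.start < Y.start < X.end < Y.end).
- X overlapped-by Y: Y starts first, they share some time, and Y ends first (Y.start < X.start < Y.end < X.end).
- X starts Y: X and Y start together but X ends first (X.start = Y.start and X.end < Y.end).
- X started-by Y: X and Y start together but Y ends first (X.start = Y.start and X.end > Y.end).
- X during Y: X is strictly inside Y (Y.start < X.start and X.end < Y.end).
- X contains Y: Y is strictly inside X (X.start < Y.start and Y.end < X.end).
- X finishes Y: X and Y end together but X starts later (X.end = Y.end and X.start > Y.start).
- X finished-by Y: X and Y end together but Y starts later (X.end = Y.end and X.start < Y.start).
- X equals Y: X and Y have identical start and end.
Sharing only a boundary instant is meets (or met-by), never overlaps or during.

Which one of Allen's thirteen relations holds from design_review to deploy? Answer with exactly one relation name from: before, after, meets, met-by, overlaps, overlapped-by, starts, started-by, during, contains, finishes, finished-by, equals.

design_review = [13:10, 15:50]; deploy = [13:15, 20:15].
Compare endpoints: design_review.start < deploy.start, design_review.start < deploy.end, design_review.end > deploy.start, design_review.end < deploy.end.
That pattern is 'overlaps'.

overlaps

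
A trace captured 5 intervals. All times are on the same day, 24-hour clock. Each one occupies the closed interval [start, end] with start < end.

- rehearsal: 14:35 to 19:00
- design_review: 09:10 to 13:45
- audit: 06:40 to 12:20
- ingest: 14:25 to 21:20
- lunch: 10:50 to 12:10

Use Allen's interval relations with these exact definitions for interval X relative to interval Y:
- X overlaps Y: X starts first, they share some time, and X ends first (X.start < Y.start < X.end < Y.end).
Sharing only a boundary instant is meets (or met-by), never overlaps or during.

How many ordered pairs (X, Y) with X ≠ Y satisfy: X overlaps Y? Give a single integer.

Checking all 20 ordered pairs for relation 'overlaps'; matching pairs in alphabetical order:
(audit, design_review): audit overlaps design_review ✓
Count: 1.

1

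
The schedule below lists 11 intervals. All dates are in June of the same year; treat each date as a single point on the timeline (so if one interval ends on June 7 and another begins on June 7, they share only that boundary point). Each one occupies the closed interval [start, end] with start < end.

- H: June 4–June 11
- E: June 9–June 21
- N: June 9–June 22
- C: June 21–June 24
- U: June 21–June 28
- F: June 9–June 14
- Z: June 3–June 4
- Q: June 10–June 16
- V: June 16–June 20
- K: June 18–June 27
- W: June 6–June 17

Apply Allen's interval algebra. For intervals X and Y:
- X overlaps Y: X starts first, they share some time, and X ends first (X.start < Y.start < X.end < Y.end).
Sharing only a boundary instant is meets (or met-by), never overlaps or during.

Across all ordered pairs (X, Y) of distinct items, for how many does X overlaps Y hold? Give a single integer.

15

Checking all 110 ordered pairs for relation 'overlaps'; matching pairs in alphabetical order:
(E, K): E overlaps K ✓
(F, Q): F overlaps Q ✓
(H, E): H overlaps E ✓
(H, F): H overlaps F ✓
(H, N): H overlaps N ✓
(H, Q): H overlaps Q ✓
(H, W): H overlaps W ✓
(K, U): K overlaps U ✓
(N, C): N overlaps C ✓
(N, K): N overlaps K ✓
(N, U): N overlaps U ✓
(V, K): V overlaps K ✓
(W, E): W overlaps E ✓
(W, N): W overlaps N ✓
(W, V): W overlaps V ✓
Count: 15.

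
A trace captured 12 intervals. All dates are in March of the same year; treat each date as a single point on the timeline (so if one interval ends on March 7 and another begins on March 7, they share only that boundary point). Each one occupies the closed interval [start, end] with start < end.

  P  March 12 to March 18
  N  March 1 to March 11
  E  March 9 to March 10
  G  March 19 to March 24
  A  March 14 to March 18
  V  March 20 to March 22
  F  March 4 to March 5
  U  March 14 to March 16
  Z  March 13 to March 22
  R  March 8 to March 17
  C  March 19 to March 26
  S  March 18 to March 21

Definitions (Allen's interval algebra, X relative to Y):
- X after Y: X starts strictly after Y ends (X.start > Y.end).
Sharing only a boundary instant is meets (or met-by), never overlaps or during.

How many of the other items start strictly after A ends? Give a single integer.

Target A = [March 14, March 18].
C [March 19, March 26] → after → counts.
E [March 9, March 10] → before → no.
F [March 4, March 5] → before → no.
G [March 19, March 24] → after → counts.
N [March 1, March 11] → before → no.
P [March 12, March 18] → finished-by → no.
R [March 8, March 17] → overlaps → no.
S [March 18, March 21] → met-by → no.
U [March 14, March 16] → starts → no.
V [March 20, March 22] → after → counts.
Z [March 13, March 22] → contains → no.
Total: 3.

3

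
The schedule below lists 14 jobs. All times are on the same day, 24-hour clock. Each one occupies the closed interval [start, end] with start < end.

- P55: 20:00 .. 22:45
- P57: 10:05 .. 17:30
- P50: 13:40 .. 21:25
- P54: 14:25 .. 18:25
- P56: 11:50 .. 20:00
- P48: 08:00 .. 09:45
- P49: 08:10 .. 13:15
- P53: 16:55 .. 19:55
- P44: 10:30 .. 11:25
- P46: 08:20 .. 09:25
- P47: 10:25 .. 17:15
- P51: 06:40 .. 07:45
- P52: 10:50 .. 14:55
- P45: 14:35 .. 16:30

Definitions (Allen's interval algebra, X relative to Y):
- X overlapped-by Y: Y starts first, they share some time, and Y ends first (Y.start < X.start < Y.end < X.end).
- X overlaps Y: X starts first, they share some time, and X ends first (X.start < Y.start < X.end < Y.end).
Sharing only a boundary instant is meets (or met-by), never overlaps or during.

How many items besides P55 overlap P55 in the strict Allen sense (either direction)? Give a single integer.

1

Target P55 = [20:00, 22:45].
P44 [10:30, 11:25] → before → no.
P45 [14:35, 16:30] → before → no.
P46 [08:20, 09:25] → before → no.
P47 [10:25, 17:15] → before → no.
P48 [08:00, 09:45] → before → no.
P49 [08:10, 13:15] → before → no.
P50 [13:40, 21:25] → overlaps → counts.
P51 [06:40, 07:45] → before → no.
P52 [10:50, 14:55] → before → no.
P53 [16:55, 19:55] → before → no.
P54 [14:25, 18:25] → before → no.
P56 [11:50, 20:00] → meets → no.
P57 [10:05, 17:30] → before → no.
Total: 1.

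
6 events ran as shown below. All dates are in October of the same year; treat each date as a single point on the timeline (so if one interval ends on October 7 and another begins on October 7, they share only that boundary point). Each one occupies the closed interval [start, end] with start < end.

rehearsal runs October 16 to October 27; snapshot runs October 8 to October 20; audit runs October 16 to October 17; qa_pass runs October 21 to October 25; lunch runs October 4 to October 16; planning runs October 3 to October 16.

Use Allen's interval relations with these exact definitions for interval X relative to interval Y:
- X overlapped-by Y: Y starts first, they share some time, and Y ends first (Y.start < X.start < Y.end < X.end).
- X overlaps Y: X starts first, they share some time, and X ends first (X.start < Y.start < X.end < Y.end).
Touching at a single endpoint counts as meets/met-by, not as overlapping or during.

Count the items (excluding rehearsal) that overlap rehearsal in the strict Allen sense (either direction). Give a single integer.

Target rehearsal = [October 16, October 27].
audit [October 16, October 17] → starts → no.
lunch [October 4, October 16] → meets → no.
planning [October 3, October 16] → meets → no.
qa_pass [October 21, October 25] → during → no.
snapshot [October 8, October 20] → overlaps → counts.
Total: 1.

1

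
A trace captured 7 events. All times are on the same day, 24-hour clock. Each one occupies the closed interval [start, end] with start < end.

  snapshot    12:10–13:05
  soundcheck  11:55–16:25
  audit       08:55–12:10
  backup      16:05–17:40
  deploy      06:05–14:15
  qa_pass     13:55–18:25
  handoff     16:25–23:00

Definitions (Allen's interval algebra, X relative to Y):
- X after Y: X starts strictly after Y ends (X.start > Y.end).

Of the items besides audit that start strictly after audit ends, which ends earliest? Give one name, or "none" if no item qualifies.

Target audit = [08:55, 12:10].
backup [16:05, 17:40] → after → candidate.
deploy [06:05, 14:15] → contains → excluded.
handoff [16:25, 23:00] → after → candidate.
qa_pass [13:55, 18:25] → after → candidate.
snapshot [12:10, 13:05] → met-by → excluded.
soundcheck [11:55, 16:25] → overlapped-by → excluded.
Among candidates, earliest end is 17:40 → backup.

backup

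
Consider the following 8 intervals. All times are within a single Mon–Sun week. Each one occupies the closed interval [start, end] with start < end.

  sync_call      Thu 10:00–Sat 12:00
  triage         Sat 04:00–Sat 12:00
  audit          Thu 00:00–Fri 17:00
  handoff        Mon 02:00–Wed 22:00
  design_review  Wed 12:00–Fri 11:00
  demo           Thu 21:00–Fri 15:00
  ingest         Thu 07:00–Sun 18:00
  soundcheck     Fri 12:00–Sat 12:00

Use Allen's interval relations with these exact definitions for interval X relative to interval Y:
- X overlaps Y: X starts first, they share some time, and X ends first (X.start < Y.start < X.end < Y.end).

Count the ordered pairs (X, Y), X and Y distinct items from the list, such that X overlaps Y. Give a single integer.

Checking all 56 ordered pairs for relation 'overlaps'; matching pairs in alphabetical order:
(audit, ingest): audit overlaps ingest ✓
(audit, soundcheck): audit overlaps soundcheck ✓
(audit, sync_call): audit overlaps sync_call ✓
(demo, soundcheck): demo overlaps soundcheck ✓
(design_review, audit): design_review overlaps audit ✓
(design_review, demo): design_review overlaps demo ✓
(design_review, ingest): design_review overlaps ingest ✓
(design_review, sync_call): design_review overlaps sync_call ✓
(handoff, design_review): handoff overlaps design_review ✓
Count: 9.

9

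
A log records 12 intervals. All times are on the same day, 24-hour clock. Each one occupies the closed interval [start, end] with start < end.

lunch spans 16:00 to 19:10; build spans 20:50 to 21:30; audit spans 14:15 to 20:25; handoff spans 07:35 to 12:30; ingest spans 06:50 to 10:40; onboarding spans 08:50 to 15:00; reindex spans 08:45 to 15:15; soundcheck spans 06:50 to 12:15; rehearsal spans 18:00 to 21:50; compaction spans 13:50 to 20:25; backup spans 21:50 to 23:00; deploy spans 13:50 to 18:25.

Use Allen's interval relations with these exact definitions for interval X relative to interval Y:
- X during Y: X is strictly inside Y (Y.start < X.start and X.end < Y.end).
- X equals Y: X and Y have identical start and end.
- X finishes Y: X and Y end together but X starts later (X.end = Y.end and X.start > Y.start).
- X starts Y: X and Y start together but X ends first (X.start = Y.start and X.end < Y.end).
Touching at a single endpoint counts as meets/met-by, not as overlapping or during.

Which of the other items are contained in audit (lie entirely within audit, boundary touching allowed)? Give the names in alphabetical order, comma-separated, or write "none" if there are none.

lunch

Target audit = [14:15, 20:25].
backup [21:50, 23:00] → after → no.
build [20:50, 21:30] → after → no.
compaction [13:50, 20:25] → finished-by → no.
deploy [13:50, 18:25] → overlaps → no.
handoff [07:35, 12:30] → before → no.
ingest [06:50, 10:40] → before → no.
lunch [16:00, 19:10] → during → yes.
onboarding [08:50, 15:00] → overlaps → no.
rehearsal [18:00, 21:50] → overlapped-by → no.
reindex [08:45, 15:15] → overlaps → no.
soundcheck [06:50, 12:15] → before → no.
Result: lunch.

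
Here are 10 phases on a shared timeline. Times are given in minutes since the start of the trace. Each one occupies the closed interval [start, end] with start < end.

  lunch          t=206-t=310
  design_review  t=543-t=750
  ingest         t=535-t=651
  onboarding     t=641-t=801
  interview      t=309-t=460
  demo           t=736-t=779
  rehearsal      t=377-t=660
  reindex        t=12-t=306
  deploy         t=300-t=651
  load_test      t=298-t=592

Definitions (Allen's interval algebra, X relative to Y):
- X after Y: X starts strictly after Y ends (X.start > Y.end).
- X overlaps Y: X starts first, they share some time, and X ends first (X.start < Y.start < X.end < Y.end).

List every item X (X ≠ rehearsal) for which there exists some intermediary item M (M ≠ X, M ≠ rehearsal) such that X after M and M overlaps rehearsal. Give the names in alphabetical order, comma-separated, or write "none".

demo, design_review, ingest, onboarding

Target rehearsal = [t=377, t=660].
Intermediaries M with M overlaps rehearsal: deploy, interview, load_test.
Via deploy — items with X after deploy: demo.
Via interview — items with X after interview: demo, design_review, ingest, onboarding.
Via load_test — items with X after load_test: demo, onboarding.
Union: demo, design_review, ingest, onboarding.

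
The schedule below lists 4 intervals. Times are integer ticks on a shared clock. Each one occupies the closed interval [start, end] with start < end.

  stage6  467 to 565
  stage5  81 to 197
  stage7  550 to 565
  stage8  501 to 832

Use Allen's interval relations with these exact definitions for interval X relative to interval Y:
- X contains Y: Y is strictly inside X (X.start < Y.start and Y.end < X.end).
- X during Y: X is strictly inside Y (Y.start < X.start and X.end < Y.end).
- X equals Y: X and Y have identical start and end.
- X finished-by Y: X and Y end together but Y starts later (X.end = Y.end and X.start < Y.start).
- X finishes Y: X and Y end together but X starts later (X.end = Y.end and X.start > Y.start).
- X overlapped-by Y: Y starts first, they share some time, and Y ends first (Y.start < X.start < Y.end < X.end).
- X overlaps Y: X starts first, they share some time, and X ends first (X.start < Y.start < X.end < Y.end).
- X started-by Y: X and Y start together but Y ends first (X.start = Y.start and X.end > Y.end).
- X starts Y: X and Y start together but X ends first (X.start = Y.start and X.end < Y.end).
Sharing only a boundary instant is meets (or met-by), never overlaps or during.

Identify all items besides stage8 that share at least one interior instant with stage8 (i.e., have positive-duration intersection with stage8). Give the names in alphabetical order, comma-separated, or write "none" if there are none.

stage6, stage7

Target stage8 = [501, 832].
stage5 [81, 197] → before → no.
stage6 [467, 565] → overlaps → yes.
stage7 [550, 565] → during → yes.
Result: stage6, stage7.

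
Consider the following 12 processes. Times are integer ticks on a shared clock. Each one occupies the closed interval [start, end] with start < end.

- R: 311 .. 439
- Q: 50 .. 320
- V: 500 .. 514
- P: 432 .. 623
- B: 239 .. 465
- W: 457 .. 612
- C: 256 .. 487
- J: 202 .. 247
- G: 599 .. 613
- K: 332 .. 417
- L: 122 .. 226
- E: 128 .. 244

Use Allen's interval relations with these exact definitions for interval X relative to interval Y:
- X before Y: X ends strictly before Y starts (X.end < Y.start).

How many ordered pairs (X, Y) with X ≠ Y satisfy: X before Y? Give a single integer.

39

Checking all 132 ordered pairs for relation 'before'; matching pairs in alphabetical order:
(B, G): B before G ✓
(B, V): B before V ✓
(C, G): C before G ✓
(C, V): C before V ✓
(E, C): E before C ✓
(E, G): E before G ✓
(E, K): E before K ✓
(E, P): E before P ✓
(E, R): E before R ✓
(E, V): E before V ✓
(E, W): E before W ✓
(J, C): J before C ✓
(J, G): J before G ✓
(J, K): J before K ✓
(J, P): J before P ✓
(J, R): J before R ✓
(J, V): J before V ✓
(J, W): J before W ✓
(K, G): K before G ✓
(K, P): K before P ✓
(K, V): K before V ✓
(K, W): K before W ✓
(L, B): L before B ✓
(L, C): L before C ✓
... plus 15 further pairs not listed.
Count: 39.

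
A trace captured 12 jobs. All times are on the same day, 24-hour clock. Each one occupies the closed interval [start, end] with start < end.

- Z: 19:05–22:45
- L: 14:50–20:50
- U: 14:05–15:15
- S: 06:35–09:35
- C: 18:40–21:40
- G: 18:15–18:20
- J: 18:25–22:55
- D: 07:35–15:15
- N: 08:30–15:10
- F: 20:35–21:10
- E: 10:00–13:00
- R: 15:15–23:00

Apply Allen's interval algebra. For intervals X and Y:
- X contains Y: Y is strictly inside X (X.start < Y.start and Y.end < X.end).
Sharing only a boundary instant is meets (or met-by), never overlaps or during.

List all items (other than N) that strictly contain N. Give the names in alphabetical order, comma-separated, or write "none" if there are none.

Target N = [08:30, 15:10].
C [18:40, 21:40] → after → no.
D [07:35, 15:15] → contains → yes.
E [10:00, 13:00] → during → no.
F [20:35, 21:10] → after → no.
G [18:15, 18:20] → after → no.
J [18:25, 22:55] → after → no.
L [14:50, 20:50] → overlapped-by → no.
R [15:15, 23:00] → after → no.
S [06:35, 09:35] → overlaps → no.
U [14:05, 15:15] → overlapped-by → no.
Z [19:05, 22:45] → after → no.
Result: D.

D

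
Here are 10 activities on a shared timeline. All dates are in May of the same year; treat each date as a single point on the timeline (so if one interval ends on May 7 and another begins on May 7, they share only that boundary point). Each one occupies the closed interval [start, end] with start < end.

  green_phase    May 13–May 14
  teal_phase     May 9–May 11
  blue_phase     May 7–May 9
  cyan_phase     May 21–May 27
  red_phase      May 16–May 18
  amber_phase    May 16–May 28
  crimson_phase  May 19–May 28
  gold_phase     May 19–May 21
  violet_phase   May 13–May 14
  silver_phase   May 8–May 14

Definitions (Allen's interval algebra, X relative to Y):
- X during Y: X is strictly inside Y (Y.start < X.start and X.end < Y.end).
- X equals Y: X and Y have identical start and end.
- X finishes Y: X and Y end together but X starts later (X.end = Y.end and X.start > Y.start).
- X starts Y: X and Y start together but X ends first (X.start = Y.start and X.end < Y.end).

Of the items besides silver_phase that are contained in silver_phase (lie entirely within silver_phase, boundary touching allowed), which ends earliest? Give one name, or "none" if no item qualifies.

teal_phase

Target silver_phase = [May 8, May 14].
amber_phase [May 16, May 28] → after → excluded.
blue_phase [May 7, May 9] → overlaps → excluded.
crimson_phase [May 19, May 28] → after → excluded.
cyan_phase [May 21, May 27] → after → excluded.
gold_phase [May 19, May 21] → after → excluded.
green_phase [May 13, May 14] → finishes → candidate.
red_phase [May 16, May 18] → after → excluded.
teal_phase [May 9, May 11] → during → candidate.
violet_phase [May 13, May 14] → finishes → candidate.
Among candidates, earliest end is May 11 → teal_phase.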